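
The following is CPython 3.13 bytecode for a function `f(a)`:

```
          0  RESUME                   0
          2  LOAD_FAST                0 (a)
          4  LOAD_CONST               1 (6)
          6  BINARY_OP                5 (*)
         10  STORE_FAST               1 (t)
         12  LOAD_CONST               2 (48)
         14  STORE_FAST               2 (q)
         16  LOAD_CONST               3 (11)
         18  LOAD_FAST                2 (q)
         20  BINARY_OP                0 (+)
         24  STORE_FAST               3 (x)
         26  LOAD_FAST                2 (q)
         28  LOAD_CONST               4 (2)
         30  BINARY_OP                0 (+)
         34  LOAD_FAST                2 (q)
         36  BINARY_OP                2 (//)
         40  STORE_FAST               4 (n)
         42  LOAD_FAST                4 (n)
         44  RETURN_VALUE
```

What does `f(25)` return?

LOAD_FAST a → push 25. Stack: [25]
LOAD_CONST → push 6. Stack: [25, 6]
BINARY_OP * → 25 * 6 = 150. Stack: [150]
STORE_FAST t → t=150. Stack: []
LOAD_CONST → push 48. Stack: [48]
STORE_FAST q → q=48. Stack: []
LOAD_CONST → push 11. Stack: [11]
LOAD_FAST q → push 48. Stack: [11, 48]
BINARY_OP + → 11 + 48 = 59. Stack: [59]
STORE_FAST x → x=59. Stack: []
LOAD_FAST q → push 48. Stack: [48]
LOAD_CONST → push 2. Stack: [48, 2]
BINARY_OP + → 48 + 2 = 50. Stack: [50]
LOAD_FAST q → push 48. Stack: [50, 48]
BINARY_OP // → 50 // 48 = 1. Stack: [1]
STORE_FAST n → n=1. Stack: []
LOAD_FAST n → push 1. Stack: [1]
RETURN_VALUE → return 1.

1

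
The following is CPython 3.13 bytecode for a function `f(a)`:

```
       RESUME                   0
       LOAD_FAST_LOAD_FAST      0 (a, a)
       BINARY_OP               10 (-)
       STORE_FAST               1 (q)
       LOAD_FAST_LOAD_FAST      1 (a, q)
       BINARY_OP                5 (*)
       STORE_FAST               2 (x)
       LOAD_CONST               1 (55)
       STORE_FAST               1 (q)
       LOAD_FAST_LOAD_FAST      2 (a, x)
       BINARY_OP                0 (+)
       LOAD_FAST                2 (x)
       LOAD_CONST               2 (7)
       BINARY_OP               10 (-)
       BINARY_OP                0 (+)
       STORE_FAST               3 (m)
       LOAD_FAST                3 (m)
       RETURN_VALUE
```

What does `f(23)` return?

LOAD_FAST_LOAD_FAST a,a → push 23,23. Stack: [23, 23]
BINARY_OP - → 23 - 23 = 0. Stack: [0]
STORE_FAST q → q=0. Stack: []
LOAD_FAST_LOAD_FAST a,q → push 23,0. Stack: [23, 0]
BINARY_OP * → 23 * 0 = 0. Stack: [0]
STORE_FAST x → x=0. Stack: []
LOAD_CONST → push 55. Stack: [55]
STORE_FAST q → q=55. Stack: []
LOAD_FAST_LOAD_FAST a,x → push 23,0. Stack: [23, 0]
BINARY_OP + → 23 + 0 = 23. Stack: [23]
LOAD_FAST x → push 0. Stack: [23, 0]
LOAD_CONST → push 7. Stack: [23, 0, 7]
BINARY_OP - → 0 - 7 = -7. Stack: [23, -7]
BINARY_OP + → 23 + -7 = 16. Stack: [16]
STORE_FAST m → m=16. Stack: []
LOAD_FAST m → push 16. Stack: [16]
RETURN_VALUE → return 16.

16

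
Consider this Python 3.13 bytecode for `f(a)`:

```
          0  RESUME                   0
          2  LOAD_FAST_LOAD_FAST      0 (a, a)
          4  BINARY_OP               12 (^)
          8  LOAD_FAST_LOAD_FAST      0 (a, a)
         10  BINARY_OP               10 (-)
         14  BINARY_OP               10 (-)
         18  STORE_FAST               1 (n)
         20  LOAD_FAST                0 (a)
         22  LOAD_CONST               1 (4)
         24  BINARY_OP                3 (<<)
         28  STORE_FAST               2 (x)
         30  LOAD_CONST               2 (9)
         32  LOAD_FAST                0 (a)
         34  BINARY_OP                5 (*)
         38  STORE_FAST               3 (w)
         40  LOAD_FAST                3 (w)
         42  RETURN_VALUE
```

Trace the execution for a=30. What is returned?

270

LOAD_FAST_LOAD_FAST a,a → push 30,30. Stack: [30, 30]
BINARY_OP ^ → 30 ^ 30 = 0. Stack: [0]
LOAD_FAST_LOAD_FAST a,a → push 30,30. Stack: [0, 30, 30]
BINARY_OP - → 30 - 30 = 0. Stack: [0, 0]
BINARY_OP - → 0 - 0 = 0. Stack: [0]
STORE_FAST n → n=0. Stack: []
LOAD_FAST a → push 30. Stack: [30]
LOAD_CONST → push 4. Stack: [30, 4]
BINARY_OP << → 30 << 4 = 480. Stack: [480]
STORE_FAST x → x=480. Stack: []
LOAD_CONST → push 9. Stack: [9]
LOAD_FAST a → push 30. Stack: [9, 30]
BINARY_OP * → 9 * 30 = 270. Stack: [270]
STORE_FAST w → w=270. Stack: []
LOAD_FAST w → push 270. Stack: [270]
RETURN_VALUE → return 270.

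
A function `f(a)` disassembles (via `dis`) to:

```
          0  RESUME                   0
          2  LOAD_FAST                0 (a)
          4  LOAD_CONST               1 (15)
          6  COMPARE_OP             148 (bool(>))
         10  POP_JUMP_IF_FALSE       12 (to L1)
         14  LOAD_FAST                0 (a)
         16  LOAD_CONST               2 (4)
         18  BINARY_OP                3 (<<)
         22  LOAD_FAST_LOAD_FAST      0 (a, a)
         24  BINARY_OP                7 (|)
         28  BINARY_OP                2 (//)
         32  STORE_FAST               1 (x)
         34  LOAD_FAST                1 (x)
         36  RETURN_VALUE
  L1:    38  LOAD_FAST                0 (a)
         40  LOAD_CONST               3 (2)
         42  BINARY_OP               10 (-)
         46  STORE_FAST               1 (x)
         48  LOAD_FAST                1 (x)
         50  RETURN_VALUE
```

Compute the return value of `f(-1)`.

LOAD_FAST a → push -1. Stack: [-1]
LOAD_CONST → push 15. Stack: [-1, 15]
COMPARE_OP bool(>) → -1 vs 15 = False. Stack: [False]
POP_JUMP_IF_FALSE → pop False; jump. Stack: []
LOAD_FAST a → push -1. Stack: [-1]
LOAD_CONST → push 2. Stack: [-1, 2]
BINARY_OP - → -1 - 2 = -3. Stack: [-3]
STORE_FAST x → x=-3. Stack: []
LOAD_FAST x → push -3. Stack: [-3]
RETURN_VALUE → return -3.

-3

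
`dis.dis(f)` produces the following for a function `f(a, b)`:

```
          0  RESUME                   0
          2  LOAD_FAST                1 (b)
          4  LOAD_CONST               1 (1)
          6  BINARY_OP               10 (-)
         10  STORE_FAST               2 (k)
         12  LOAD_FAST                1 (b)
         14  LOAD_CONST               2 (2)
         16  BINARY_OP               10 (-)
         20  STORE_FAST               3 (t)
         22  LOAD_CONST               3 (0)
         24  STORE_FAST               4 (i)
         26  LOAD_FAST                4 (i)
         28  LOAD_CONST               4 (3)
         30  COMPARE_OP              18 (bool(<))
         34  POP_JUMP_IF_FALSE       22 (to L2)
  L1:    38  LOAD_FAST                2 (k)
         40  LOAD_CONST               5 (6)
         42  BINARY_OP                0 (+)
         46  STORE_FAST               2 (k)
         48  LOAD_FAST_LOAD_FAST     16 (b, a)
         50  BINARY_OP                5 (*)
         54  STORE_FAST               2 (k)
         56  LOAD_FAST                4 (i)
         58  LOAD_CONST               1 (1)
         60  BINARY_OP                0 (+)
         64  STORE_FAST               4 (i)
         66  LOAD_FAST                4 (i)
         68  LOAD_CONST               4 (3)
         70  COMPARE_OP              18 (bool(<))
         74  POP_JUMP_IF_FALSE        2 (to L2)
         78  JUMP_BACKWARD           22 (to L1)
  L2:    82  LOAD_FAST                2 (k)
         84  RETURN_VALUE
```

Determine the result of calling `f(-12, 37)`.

-444

LOAD_FAST b → push 37. Stack: [37]
LOAD_CONST → push 1. Stack: [37, 1]
BINARY_OP - → 37 - 1 = 36. Stack: [36]
STORE_FAST k → k=36. Stack: []
LOAD_FAST b → push 37. Stack: [37]
LOAD_CONST → push 2. Stack: [37, 2]
BINARY_OP - → 37 - 2 = 35. Stack: [35]
STORE_FAST t → t=35. Stack: []
LOAD_CONST → push 0. Stack: [0]
STORE_FAST i → i=0. Stack: []
LOAD_FAST i → push 0. Stack: [0]
LOAD_CONST → push 3. Stack: [0, 3]
COMPARE_OP bool(<) → 0 vs 3 = True. Stack: [True]
POP_JUMP_IF_FALSE → pop True; no jump. Stack: []
LOAD_FAST k → push 36. Stack: [36]
LOAD_CONST → push 6. Stack: [36, 6]
BINARY_OP + → 36 + 6 = 42. Stack: [42]
STORE_FAST k → k=42. Stack: []
LOAD_FAST_LOAD_FAST b,a → push 37,-12. Stack: [37, -12]
BINARY_OP * → 37 * -12 = -444. Stack: [-444]
STORE_FAST k → k=-444. Stack: []
LOAD_FAST i → push 0. Stack: [0]
LOAD_CONST → push 1. Stack: [0, 1]
BINARY_OP + → 0 + 1 = 1. Stack: [1]
STORE_FAST i → i=1. Stack: []
LOAD_FAST i → push 1. Stack: [1]
LOAD_CONST → push 3. Stack: [1, 3]
COMPARE_OP bool(<) → 1 vs 3 = True. Stack: [True]
POP_JUMP_IF_FALSE → pop True; no jump. Stack: []
LOAD_FAST k → push -444. Stack: [-444]
LOAD_CONST → push 6. Stack: [-444, 6]
BINARY_OP + → -444 + 6 = -438. Stack: [-438]
STORE_FAST k → k=-438. Stack: []
LOAD_FAST_LOAD_FAST b,a → push 37,-12. Stack: [37, -12]
BINARY_OP * → 37 * -12 = -444. Stack: [-444]
STORE_FAST k → k=-444. Stack: []
LOAD_FAST i → push 1. Stack: [1]
LOAD_CONST → push 1. Stack: [1, 1]
BINARY_OP + → 1 + 1 = 2. Stack: [2]
STORE_FAST i → i=2. Stack: []
LOAD_FAST i → push 2. Stack: [2]
LOAD_CONST → push 3. Stack: [2, 3]
COMPARE_OP bool(<) → 2 vs 3 = True. Stack: [True]
POP_JUMP_IF_FALSE → pop True; no jump. Stack: []
LOAD_FAST k → push -444. Stack: [-444]
LOAD_CONST → push 6. Stack: [-444, 6]
BINARY_OP + → -444 + 6 = -438. Stack: [-438]
STORE_FAST k → k=-438. Stack: []
LOAD_FAST_LOAD_FAST b,a → push 37,-12. Stack: [37, -12]
BINARY_OP * → 37 * -12 = -444. Stack: [-444]
STORE_FAST k → k=-444. Stack: []
LOAD_FAST i → push 2. Stack: [2]
LOAD_CONST → push 1. Stack: [2, 1]
BINARY_OP + → 2 + 1 = 3. Stack: [3]
STORE_FAST i → i=3. Stack: []
LOAD_FAST i → push 3. Stack: [3]
LOAD_CONST → push 3. Stack: [3, 3]
COMPARE_OP bool(<) → 3 vs 3 = False. Stack: [False]
POP_JUMP_IF_FALSE → pop False; jump. Stack: []
LOAD_FAST k → push -444. Stack: [-444]
RETURN_VALUE → return -444.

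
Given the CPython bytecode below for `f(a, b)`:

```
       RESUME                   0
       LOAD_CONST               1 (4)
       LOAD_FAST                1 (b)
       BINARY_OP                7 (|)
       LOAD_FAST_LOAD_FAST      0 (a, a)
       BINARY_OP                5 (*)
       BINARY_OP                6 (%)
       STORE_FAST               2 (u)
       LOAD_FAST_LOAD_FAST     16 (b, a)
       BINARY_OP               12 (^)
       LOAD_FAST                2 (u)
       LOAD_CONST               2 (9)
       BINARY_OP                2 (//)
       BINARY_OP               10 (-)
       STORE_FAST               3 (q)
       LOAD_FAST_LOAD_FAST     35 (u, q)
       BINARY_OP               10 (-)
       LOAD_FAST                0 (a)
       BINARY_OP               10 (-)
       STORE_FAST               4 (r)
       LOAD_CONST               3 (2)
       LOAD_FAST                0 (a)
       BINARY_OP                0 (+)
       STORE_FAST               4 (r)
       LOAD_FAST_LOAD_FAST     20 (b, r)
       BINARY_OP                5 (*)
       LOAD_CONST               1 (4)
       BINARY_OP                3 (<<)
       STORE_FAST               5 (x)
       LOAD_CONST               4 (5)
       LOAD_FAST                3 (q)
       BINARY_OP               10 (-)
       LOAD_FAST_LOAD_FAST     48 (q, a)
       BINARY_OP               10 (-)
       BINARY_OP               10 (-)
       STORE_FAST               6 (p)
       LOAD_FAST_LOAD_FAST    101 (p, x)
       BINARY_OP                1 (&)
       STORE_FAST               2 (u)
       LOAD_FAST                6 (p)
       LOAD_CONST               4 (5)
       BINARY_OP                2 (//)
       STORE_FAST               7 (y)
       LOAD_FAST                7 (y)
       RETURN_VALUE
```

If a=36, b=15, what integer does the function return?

LOAD_CONST → push 4. Stack: [4]
LOAD_FAST b → push 15. Stack: [4, 15]
BINARY_OP | → 4 | 15 = 15. Stack: [15]
LOAD_FAST_LOAD_FAST a,a → push 36,36. Stack: [15, 36, 36]
BINARY_OP * → 36 * 36 = 1296. Stack: [15, 1296]
BINARY_OP % → 15 % 1296 = 15. Stack: [15]
STORE_FAST u → u=15. Stack: []
LOAD_FAST_LOAD_FAST b,a → push 15,36. Stack: [15, 36]
BINARY_OP ^ → 15 ^ 36 = 43. Stack: [43]
LOAD_FAST u → push 15. Stack: [43, 15]
LOAD_CONST → push 9. Stack: [43, 15, 9]
BINARY_OP // → 15 // 9 = 1. Stack: [43, 1]
BINARY_OP - → 43 - 1 = 42. Stack: [42]
STORE_FAST q → q=42. Stack: []
LOAD_FAST_LOAD_FAST u,q → push 15,42. Stack: [15, 42]
BINARY_OP - → 15 - 42 = -27. Stack: [-27]
LOAD_FAST a → push 36. Stack: [-27, 36]
BINARY_OP - → -27 - 36 = -63. Stack: [-63]
STORE_FAST r → r=-63. Stack: []
LOAD_CONST → push 2. Stack: [2]
LOAD_FAST a → push 36. Stack: [2, 36]
BINARY_OP + → 2 + 36 = 38. Stack: [38]
STORE_FAST r → r=38. Stack: []
LOAD_FAST_LOAD_FAST b,r → push 15,38. Stack: [15, 38]
BINARY_OP * → 15 * 38 = 570. Stack: [570]
LOAD_CONST → push 4. Stack: [570, 4]
BINARY_OP << → 570 << 4 = 9120. Stack: [9120]
STORE_FAST x → x=9120. Stack: []
LOAD_CONST → push 5. Stack: [5]
LOAD_FAST q → push 42. Stack: [5, 42]
BINARY_OP - → 5 - 42 = -37. Stack: [-37]
LOAD_FAST_LOAD_FAST q,a → push 42,36. Stack: [-37, 42, 36]
BINARY_OP - → 42 - 36 = 6. Stack: [-37, 6]
BINARY_OP - → -37 - 6 = -43. Stack: [-43]
STORE_FAST p → p=-43. Stack: []
LOAD_FAST_LOAD_FAST p,x → push -43,9120. Stack: [-43, 9120]
BINARY_OP & → -43 & 9120 = 9088. Stack: [9088]
STORE_FAST u → u=9088. Stack: []
LOAD_FAST p → push -43. Stack: [-43]
LOAD_CONST → push 5. Stack: [-43, 5]
BINARY_OP // → -43 // 5 = -9. Stack: [-9]
STORE_FAST y → y=-9. Stack: []
LOAD_FAST y → push -9. Stack: [-9]
RETURN_VALUE → return -9.

-9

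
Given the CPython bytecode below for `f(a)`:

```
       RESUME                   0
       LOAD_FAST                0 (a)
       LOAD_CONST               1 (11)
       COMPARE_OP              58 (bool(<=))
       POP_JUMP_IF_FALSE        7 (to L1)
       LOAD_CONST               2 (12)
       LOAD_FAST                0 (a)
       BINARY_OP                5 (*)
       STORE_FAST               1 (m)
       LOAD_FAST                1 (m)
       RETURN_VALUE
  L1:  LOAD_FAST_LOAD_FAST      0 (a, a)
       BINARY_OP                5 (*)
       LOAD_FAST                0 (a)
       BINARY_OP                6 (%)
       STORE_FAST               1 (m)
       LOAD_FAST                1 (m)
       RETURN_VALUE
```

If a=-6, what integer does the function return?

-72

LOAD_FAST a → push -6. Stack: [-6]
LOAD_CONST → push 11. Stack: [-6, 11]
COMPARE_OP bool(<=) → -6 vs 11 = True. Stack: [True]
POP_JUMP_IF_FALSE → pop True; no jump. Stack: []
LOAD_CONST → push 12. Stack: [12]
LOAD_FAST a → push -6. Stack: [12, -6]
BINARY_OP * → 12 * -6 = -72. Stack: [-72]
STORE_FAST m → m=-72. Stack: []
LOAD_FAST m → push -72. Stack: [-72]
RETURN_VALUE → return -72.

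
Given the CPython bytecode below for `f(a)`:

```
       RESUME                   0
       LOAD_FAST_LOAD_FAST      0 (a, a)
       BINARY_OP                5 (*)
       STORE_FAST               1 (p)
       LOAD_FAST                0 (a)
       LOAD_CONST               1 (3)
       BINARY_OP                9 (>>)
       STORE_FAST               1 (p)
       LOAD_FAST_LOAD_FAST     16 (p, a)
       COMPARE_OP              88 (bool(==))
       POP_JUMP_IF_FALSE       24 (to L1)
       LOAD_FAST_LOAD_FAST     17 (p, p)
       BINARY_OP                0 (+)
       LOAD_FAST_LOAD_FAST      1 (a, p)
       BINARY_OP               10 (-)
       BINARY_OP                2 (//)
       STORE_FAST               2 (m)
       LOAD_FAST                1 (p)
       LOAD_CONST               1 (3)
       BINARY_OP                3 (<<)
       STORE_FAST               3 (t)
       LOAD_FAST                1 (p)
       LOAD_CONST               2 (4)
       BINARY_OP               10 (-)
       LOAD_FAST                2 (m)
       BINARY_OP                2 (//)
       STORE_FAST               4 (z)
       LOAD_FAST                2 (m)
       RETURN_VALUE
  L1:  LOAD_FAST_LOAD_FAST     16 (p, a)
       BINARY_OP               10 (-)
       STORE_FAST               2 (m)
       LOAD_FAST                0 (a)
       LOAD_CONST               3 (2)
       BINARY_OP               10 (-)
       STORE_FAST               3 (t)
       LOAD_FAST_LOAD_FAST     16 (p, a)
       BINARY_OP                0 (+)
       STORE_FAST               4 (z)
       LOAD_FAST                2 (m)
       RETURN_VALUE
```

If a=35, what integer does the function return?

LOAD_FAST_LOAD_FAST a,a → push 35,35. Stack: [35, 35]
BINARY_OP * → 35 * 35 = 1225. Stack: [1225]
STORE_FAST p → p=1225. Stack: []
LOAD_FAST a → push 35. Stack: [35]
LOAD_CONST → push 3. Stack: [35, 3]
BINARY_OP >> → 35 >> 3 = 4. Stack: [4]
STORE_FAST p → p=4. Stack: []
LOAD_FAST_LOAD_FAST p,a → push 4,35. Stack: [4, 35]
COMPARE_OP bool(==) → 4 vs 35 = False. Stack: [False]
POP_JUMP_IF_FALSE → pop False; jump. Stack: []
LOAD_FAST_LOAD_FAST p,a → push 4,35. Stack: [4, 35]
BINARY_OP - → 4 - 35 = -31. Stack: [-31]
STORE_FAST m → m=-31. Stack: []
LOAD_FAST a → push 35. Stack: [35]
LOAD_CONST → push 2. Stack: [35, 2]
BINARY_OP - → 35 - 2 = 33. Stack: [33]
STORE_FAST t → t=33. Stack: []
LOAD_FAST_LOAD_FAST p,a → push 4,35. Stack: [4, 35]
BINARY_OP + → 4 + 35 = 39. Stack: [39]
STORE_FAST z → z=39. Stack: []
LOAD_FAST m → push -31. Stack: [-31]
RETURN_VALUE → return -31.

-31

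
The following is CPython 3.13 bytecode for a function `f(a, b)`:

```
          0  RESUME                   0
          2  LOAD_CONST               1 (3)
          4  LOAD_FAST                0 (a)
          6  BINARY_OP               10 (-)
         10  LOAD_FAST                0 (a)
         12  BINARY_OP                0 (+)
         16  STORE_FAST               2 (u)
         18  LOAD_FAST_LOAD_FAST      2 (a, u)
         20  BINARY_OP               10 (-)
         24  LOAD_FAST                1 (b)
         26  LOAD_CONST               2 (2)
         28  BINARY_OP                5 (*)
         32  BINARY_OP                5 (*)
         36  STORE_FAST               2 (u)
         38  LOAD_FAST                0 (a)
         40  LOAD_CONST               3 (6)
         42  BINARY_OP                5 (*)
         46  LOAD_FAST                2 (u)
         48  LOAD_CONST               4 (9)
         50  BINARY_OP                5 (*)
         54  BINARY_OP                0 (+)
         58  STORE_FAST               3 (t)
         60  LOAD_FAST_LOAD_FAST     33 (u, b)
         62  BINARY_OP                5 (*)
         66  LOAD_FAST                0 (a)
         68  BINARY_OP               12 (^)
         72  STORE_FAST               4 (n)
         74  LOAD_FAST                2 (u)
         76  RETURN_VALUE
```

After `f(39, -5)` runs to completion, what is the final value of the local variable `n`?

1839

LOAD_CONST → push 3. Stack: [3]
LOAD_FAST a → push 39. Stack: [3, 39]
BINARY_OP - → 3 - 39 = -36. Stack: [-36]
LOAD_FAST a → push 39. Stack: [-36, 39]
BINARY_OP + → -36 + 39 = 3. Stack: [3]
STORE_FAST u → u=3. Stack: []
LOAD_FAST_LOAD_FAST a,u → push 39,3. Stack: [39, 3]
BINARY_OP - → 39 - 3 = 36. Stack: [36]
LOAD_FAST b → push -5. Stack: [36, -5]
LOAD_CONST → push 2. Stack: [36, -5, 2]
BINARY_OP * → -5 * 2 = -10. Stack: [36, -10]
BINARY_OP * → 36 * -10 = -360. Stack: [-360]
STORE_FAST u → u=-360. Stack: []
LOAD_FAST a → push 39. Stack: [39]
LOAD_CONST → push 6. Stack: [39, 6]
BINARY_OP * → 39 * 6 = 234. Stack: [234]
LOAD_FAST u → push -360. Stack: [234, -360]
LOAD_CONST → push 9. Stack: [234, -360, 9]
BINARY_OP * → -360 * 9 = -3240. Stack: [234, -3240]
BINARY_OP + → 234 + -3240 = -3006. Stack: [-3006]
STORE_FAST t → t=-3006. Stack: []
LOAD_FAST_LOAD_FAST u,b → push -360,-5. Stack: [-360, -5]
BINARY_OP * → -360 * -5 = 1800. Stack: [1800]
LOAD_FAST a → push 39. Stack: [1800, 39]
BINARY_OP ^ → 1800 ^ 39 = 1839. Stack: [1839]
STORE_FAST n → n=1839. Stack: []
LOAD_FAST u → push -360. Stack: [-360]
RETURN_VALUE → return -360.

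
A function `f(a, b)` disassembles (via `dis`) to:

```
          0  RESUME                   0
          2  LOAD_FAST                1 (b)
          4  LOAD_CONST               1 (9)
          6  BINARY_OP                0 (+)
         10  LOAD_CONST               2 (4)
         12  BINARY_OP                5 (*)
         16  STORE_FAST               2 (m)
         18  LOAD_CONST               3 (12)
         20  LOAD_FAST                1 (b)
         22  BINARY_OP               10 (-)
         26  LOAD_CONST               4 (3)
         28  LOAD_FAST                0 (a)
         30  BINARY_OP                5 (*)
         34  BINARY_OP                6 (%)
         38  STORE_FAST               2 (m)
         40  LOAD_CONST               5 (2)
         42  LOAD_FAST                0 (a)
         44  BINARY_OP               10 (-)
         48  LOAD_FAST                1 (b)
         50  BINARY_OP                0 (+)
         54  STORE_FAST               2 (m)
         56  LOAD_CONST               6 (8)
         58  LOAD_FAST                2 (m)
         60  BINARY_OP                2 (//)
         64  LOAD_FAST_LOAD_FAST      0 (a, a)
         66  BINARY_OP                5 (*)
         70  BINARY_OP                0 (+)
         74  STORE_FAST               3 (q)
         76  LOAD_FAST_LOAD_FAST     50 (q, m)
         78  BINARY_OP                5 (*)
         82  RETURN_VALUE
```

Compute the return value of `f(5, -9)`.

LOAD_FAST b → push -9. Stack: [-9]
LOAD_CONST → push 9. Stack: [-9, 9]
BINARY_OP + → -9 + 9 = 0. Stack: [0]
LOAD_CONST → push 4. Stack: [0, 4]
BINARY_OP * → 0 * 4 = 0. Stack: [0]
STORE_FAST m → m=0. Stack: []
LOAD_CONST → push 12. Stack: [12]
LOAD_FAST b → push -9. Stack: [12, -9]
BINARY_OP - → 12 - -9 = 21. Stack: [21]
LOAD_CONST → push 3. Stack: [21, 3]
LOAD_FAST a → push 5. Stack: [21, 3, 5]
BINARY_OP * → 3 * 5 = 15. Stack: [21, 15]
BINARY_OP % → 21 % 15 = 6. Stack: [6]
STORE_FAST m → m=6. Stack: []
LOAD_CONST → push 2. Stack: [2]
LOAD_FAST a → push 5. Stack: [2, 5]
BINARY_OP - → 2 - 5 = -3. Stack: [-3]
LOAD_FAST b → push -9. Stack: [-3, -9]
BINARY_OP + → -3 + -9 = -12. Stack: [-12]
STORE_FAST m → m=-12. Stack: []
LOAD_CONST → push 8. Stack: [8]
LOAD_FAST m → push -12. Stack: [8, -12]
BINARY_OP // → 8 // -12 = -1. Stack: [-1]
LOAD_FAST_LOAD_FAST a,a → push 5,5. Stack: [-1, 5, 5]
BINARY_OP * → 5 * 5 = 25. Stack: [-1, 25]
BINARY_OP + → -1 + 25 = 24. Stack: [24]
STORE_FAST q → q=24. Stack: []
LOAD_FAST_LOAD_FAST q,m → push 24,-12. Stack: [24, -12]
BINARY_OP * → 24 * -12 = -288. Stack: [-288]
RETURN_VALUE → return -288.

-288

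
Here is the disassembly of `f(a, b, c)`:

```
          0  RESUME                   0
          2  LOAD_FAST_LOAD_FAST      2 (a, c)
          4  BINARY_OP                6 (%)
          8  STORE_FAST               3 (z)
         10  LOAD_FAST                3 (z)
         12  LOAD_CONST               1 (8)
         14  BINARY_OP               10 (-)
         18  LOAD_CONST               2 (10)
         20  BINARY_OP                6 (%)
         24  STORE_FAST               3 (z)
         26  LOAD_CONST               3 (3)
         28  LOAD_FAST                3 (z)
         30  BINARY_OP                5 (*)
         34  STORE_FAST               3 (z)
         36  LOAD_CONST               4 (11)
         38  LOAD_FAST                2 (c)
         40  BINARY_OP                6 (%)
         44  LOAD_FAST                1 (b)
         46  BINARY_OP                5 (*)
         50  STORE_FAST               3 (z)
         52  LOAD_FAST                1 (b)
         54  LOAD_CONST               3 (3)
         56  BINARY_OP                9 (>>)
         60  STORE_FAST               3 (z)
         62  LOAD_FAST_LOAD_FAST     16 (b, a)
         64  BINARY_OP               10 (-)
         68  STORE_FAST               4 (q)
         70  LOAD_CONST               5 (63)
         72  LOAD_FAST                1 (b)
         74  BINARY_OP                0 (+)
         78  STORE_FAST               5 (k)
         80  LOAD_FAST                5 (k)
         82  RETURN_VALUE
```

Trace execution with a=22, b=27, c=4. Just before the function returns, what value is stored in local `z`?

LOAD_FAST_LOAD_FAST a,c → push 22,4. Stack: [22, 4]
BINARY_OP % → 22 % 4 = 2. Stack: [2]
STORE_FAST z → z=2. Stack: []
LOAD_FAST z → push 2. Stack: [2]
LOAD_CONST → push 8. Stack: [2, 8]
BINARY_OP - → 2 - 8 = -6. Stack: [-6]
LOAD_CONST → push 10. Stack: [-6, 10]
BINARY_OP % → -6 % 10 = 4. Stack: [4]
STORE_FAST z → z=4. Stack: []
LOAD_CONST → push 3. Stack: [3]
LOAD_FAST z → push 4. Stack: [3, 4]
BINARY_OP * → 3 * 4 = 12. Stack: [12]
STORE_FAST z → z=12. Stack: []
LOAD_CONST → push 11. Stack: [11]
LOAD_FAST c → push 4. Stack: [11, 4]
BINARY_OP % → 11 % 4 = 3. Stack: [3]
LOAD_FAST b → push 27. Stack: [3, 27]
BINARY_OP * → 3 * 27 = 81. Stack: [81]
STORE_FAST z → z=81. Stack: []
LOAD_FAST b → push 27. Stack: [27]
LOAD_CONST → push 3. Stack: [27, 3]
BINARY_OP >> → 27 >> 3 = 3. Stack: [3]
STORE_FAST z → z=3. Stack: []
LOAD_FAST_LOAD_FAST b,a → push 27,22. Stack: [27, 22]
BINARY_OP - → 27 - 22 = 5. Stack: [5]
STORE_FAST q → q=5. Stack: []
LOAD_CONST → push 63. Stack: [63]
LOAD_FAST b → push 27. Stack: [63, 27]
BINARY_OP + → 63 + 27 = 90. Stack: [90]
STORE_FAST k → k=90. Stack: []
LOAD_FAST k → push 90. Stack: [90]
RETURN_VALUE → return 90.

3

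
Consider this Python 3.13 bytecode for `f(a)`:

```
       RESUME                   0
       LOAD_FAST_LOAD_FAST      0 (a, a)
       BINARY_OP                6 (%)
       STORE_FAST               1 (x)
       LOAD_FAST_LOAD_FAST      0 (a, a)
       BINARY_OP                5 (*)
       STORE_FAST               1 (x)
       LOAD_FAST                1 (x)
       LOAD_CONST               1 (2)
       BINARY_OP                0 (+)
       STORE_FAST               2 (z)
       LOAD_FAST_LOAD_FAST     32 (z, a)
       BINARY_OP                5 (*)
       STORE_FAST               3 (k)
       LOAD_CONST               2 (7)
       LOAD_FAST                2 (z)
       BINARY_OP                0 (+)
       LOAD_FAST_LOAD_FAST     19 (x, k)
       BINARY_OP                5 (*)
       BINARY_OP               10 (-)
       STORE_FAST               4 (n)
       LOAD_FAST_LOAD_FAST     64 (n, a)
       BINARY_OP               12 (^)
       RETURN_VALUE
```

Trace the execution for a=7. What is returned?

LOAD_FAST_LOAD_FAST a,a → push 7,7. Stack: [7, 7]
BINARY_OP % → 7 % 7 = 0. Stack: [0]
STORE_FAST x → x=0. Stack: []
LOAD_FAST_LOAD_FAST a,a → push 7,7. Stack: [7, 7]
BINARY_OP * → 7 * 7 = 49. Stack: [49]
STORE_FAST x → x=49. Stack: []
LOAD_FAST x → push 49. Stack: [49]
LOAD_CONST → push 2. Stack: [49, 2]
BINARY_OP + → 49 + 2 = 51. Stack: [51]
STORE_FAST z → z=51. Stack: []
LOAD_FAST_LOAD_FAST z,a → push 51,7. Stack: [51, 7]
BINARY_OP * → 51 * 7 = 357. Stack: [357]
STORE_FAST k → k=357. Stack: []
LOAD_CONST → push 7. Stack: [7]
LOAD_FAST z → push 51. Stack: [7, 51]
BINARY_OP + → 7 + 51 = 58. Stack: [58]
LOAD_FAST_LOAD_FAST x,k → push 49,357. Stack: [58, 49, 357]
BINARY_OP * → 49 * 357 = 17493. Stack: [58, 17493]
BINARY_OP - → 58 - 17493 = -17435. Stack: [-17435]
STORE_FAST n → n=-17435. Stack: []
LOAD_FAST_LOAD_FAST n,a → push -17435,7. Stack: [-17435, 7]
BINARY_OP ^ → -17435 ^ 7 = -17438. Stack: [-17438]
RETURN_VALUE → return -17438.

-17438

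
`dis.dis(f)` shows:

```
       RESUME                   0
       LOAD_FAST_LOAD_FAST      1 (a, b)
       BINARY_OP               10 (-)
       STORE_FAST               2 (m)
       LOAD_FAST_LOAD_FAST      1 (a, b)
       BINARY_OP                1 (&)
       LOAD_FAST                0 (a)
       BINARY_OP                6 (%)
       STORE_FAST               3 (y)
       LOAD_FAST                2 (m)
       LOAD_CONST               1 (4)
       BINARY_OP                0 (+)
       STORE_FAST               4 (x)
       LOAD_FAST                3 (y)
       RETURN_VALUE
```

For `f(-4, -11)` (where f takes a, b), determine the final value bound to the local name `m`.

LOAD_FAST_LOAD_FAST a,b → push -4,-11. Stack: [-4, -11]
BINARY_OP - → -4 - -11 = 7. Stack: [7]
STORE_FAST m → m=7. Stack: []
LOAD_FAST_LOAD_FAST a,b → push -4,-11. Stack: [-4, -11]
BINARY_OP & → -4 & -11 = -12. Stack: [-12]
LOAD_FAST a → push -4. Stack: [-12, -4]
BINARY_OP % → -12 % -4 = 0. Stack: [0]
STORE_FAST y → y=0. Stack: []
LOAD_FAST m → push 7. Stack: [7]
LOAD_CONST → push 4. Stack: [7, 4]
BINARY_OP + → 7 + 4 = 11. Stack: [11]
STORE_FAST x → x=11. Stack: []
LOAD_FAST y → push 0. Stack: [0]
RETURN_VALUE → return 0.

7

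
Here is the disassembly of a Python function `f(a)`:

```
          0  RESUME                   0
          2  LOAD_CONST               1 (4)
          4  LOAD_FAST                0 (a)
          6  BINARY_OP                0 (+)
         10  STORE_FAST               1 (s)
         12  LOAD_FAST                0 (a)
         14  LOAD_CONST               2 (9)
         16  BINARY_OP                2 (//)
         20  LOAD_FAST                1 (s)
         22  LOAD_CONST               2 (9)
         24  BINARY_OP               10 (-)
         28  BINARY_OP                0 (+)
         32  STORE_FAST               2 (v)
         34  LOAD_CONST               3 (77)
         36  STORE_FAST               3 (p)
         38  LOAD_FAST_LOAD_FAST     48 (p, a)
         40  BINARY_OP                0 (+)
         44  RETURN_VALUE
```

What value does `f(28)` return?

105

LOAD_CONST → push 4. Stack: [4]
LOAD_FAST a → push 28. Stack: [4, 28]
BINARY_OP + → 4 + 28 = 32. Stack: [32]
STORE_FAST s → s=32. Stack: []
LOAD_FAST a → push 28. Stack: [28]
LOAD_CONST → push 9. Stack: [28, 9]
BINARY_OP // → 28 // 9 = 3. Stack: [3]
LOAD_FAST s → push 32. Stack: [3, 32]
LOAD_CONST → push 9. Stack: [3, 32, 9]
BINARY_OP - → 32 - 9 = 23. Stack: [3, 23]
BINARY_OP + → 3 + 23 = 26. Stack: [26]
STORE_FAST v → v=26. Stack: []
LOAD_CONST → push 77. Stack: [77]
STORE_FAST p → p=77. Stack: []
LOAD_FAST_LOAD_FAST p,a → push 77,28. Stack: [77, 28]
BINARY_OP + → 77 + 28 = 105. Stack: [105]
RETURN_VALUE → return 105.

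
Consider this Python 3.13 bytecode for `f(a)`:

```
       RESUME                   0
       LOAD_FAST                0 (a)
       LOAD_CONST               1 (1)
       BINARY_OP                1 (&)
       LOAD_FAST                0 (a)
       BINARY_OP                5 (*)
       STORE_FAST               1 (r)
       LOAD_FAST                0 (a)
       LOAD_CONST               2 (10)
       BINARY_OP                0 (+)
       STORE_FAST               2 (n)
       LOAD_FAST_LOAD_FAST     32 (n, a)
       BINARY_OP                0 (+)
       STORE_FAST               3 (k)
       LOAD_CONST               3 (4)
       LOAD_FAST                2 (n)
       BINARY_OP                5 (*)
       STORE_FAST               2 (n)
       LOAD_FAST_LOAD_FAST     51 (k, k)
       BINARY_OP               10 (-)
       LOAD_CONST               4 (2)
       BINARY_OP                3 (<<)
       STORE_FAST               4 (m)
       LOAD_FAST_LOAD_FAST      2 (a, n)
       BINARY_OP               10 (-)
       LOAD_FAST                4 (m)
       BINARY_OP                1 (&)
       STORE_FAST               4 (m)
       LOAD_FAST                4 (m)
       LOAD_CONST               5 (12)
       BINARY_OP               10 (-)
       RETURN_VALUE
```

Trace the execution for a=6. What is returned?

-12

LOAD_FAST a → push 6. Stack: [6]
LOAD_CONST → push 1. Stack: [6, 1]
BINARY_OP & → 6 & 1 = 0. Stack: [0]
LOAD_FAST a → push 6. Stack: [0, 6]
BINARY_OP * → 0 * 6 = 0. Stack: [0]
STORE_FAST r → r=0. Stack: []
LOAD_FAST a → push 6. Stack: [6]
LOAD_CONST → push 10. Stack: [6, 10]
BINARY_OP + → 6 + 10 = 16. Stack: [16]
STORE_FAST n → n=16. Stack: []
LOAD_FAST_LOAD_FAST n,a → push 16,6. Stack: [16, 6]
BINARY_OP + → 16 + 6 = 22. Stack: [22]
STORE_FAST k → k=22. Stack: []
LOAD_CONST → push 4. Stack: [4]
LOAD_FAST n → push 16. Stack: [4, 16]
BINARY_OP * → 4 * 16 = 64. Stack: [64]
STORE_FAST n → n=64. Stack: []
LOAD_FAST_LOAD_FAST k,k → push 22,22. Stack: [22, 22]
BINARY_OP - → 22 - 22 = 0. Stack: [0]
LOAD_CONST → push 2. Stack: [0, 2]
BINARY_OP << → 0 << 2 = 0. Stack: [0]
STORE_FAST m → m=0. Stack: []
LOAD_FAST_LOAD_FAST a,n → push 6,64. Stack: [6, 64]
BINARY_OP - → 6 - 64 = -58. Stack: [-58]
LOAD_FAST m → push 0. Stack: [-58, 0]
BINARY_OP & → -58 & 0 = 0. Stack: [0]
STORE_FAST m → m=0. Stack: []
LOAD_FAST m → push 0. Stack: [0]
LOAD_CONST → push 12. Stack: [0, 12]
BINARY_OP - → 0 - 12 = -12. Stack: [-12]
RETURN_VALUE → return -12.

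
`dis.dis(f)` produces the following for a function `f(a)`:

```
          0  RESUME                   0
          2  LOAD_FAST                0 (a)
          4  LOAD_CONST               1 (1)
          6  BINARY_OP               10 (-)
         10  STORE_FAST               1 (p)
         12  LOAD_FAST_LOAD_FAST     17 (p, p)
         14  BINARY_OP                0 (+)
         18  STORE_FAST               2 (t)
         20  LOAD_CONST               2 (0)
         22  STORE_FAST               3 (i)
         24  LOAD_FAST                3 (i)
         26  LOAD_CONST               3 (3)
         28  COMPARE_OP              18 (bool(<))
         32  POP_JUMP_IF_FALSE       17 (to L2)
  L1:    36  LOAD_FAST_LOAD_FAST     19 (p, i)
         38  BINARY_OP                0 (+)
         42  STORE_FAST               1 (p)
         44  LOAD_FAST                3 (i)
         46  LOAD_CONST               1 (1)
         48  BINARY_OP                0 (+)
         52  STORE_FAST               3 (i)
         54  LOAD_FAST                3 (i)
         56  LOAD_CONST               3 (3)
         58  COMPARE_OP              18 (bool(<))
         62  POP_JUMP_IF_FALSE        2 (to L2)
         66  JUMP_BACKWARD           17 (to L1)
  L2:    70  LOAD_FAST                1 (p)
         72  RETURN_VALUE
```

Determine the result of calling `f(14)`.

16

LOAD_FAST a → push 14. Stack: [14]
LOAD_CONST → push 1. Stack: [14, 1]
BINARY_OP - → 14 - 1 = 13. Stack: [13]
STORE_FAST p → p=13. Stack: []
LOAD_FAST_LOAD_FAST p,p → push 13,13. Stack: [13, 13]
BINARY_OP + → 13 + 13 = 26. Stack: [26]
STORE_FAST t → t=26. Stack: []
LOAD_CONST → push 0. Stack: [0]
STORE_FAST i → i=0. Stack: []
LOAD_FAST i → push 0. Stack: [0]
LOAD_CONST → push 3. Stack: [0, 3]
COMPARE_OP bool(<) → 0 vs 3 = True. Stack: [True]
POP_JUMP_IF_FALSE → pop True; no jump. Stack: []
LOAD_FAST_LOAD_FAST p,i → push 13,0. Stack: [13, 0]
BINARY_OP + → 13 + 0 = 13. Stack: [13]
STORE_FAST p → p=13. Stack: []
LOAD_FAST i → push 0. Stack: [0]
LOAD_CONST → push 1. Stack: [0, 1]
BINARY_OP + → 0 + 1 = 1. Stack: [1]
STORE_FAST i → i=1. Stack: []
LOAD_FAST i → push 1. Stack: [1]
LOAD_CONST → push 3. Stack: [1, 3]
COMPARE_OP bool(<) → 1 vs 3 = True. Stack: [True]
POP_JUMP_IF_FALSE → pop True; no jump. Stack: []
LOAD_FAST_LOAD_FAST p,i → push 13,1. Stack: [13, 1]
BINARY_OP + → 13 + 1 = 14. Stack: [14]
STORE_FAST p → p=14. Stack: []
LOAD_FAST i → push 1. Stack: [1]
LOAD_CONST → push 1. Stack: [1, 1]
BINARY_OP + → 1 + 1 = 2. Stack: [2]
STORE_FAST i → i=2. Stack: []
LOAD_FAST i → push 2. Stack: [2]
LOAD_CONST → push 3. Stack: [2, 3]
COMPARE_OP bool(<) → 2 vs 3 = True. Stack: [True]
POP_JUMP_IF_FALSE → pop True; no jump. Stack: []
LOAD_FAST_LOAD_FAST p,i → push 14,2. Stack: [14, 2]
BINARY_OP + → 14 + 2 = 16. Stack: [16]
STORE_FAST p → p=16. Stack: []
LOAD_FAST i → push 2. Stack: [2]
LOAD_CONST → push 1. Stack: [2, 1]
BINARY_OP + → 2 + 1 = 3. Stack: [3]
STORE_FAST i → i=3. Stack: []
LOAD_FAST i → push 3. Stack: [3]
LOAD_CONST → push 3. Stack: [3, 3]
COMPARE_OP bool(<) → 3 vs 3 = False. Stack: [False]
POP_JUMP_IF_FALSE → pop False; jump. Stack: []
LOAD_FAST p → push 16. Stack: [16]
RETURN_VALUE → return 16.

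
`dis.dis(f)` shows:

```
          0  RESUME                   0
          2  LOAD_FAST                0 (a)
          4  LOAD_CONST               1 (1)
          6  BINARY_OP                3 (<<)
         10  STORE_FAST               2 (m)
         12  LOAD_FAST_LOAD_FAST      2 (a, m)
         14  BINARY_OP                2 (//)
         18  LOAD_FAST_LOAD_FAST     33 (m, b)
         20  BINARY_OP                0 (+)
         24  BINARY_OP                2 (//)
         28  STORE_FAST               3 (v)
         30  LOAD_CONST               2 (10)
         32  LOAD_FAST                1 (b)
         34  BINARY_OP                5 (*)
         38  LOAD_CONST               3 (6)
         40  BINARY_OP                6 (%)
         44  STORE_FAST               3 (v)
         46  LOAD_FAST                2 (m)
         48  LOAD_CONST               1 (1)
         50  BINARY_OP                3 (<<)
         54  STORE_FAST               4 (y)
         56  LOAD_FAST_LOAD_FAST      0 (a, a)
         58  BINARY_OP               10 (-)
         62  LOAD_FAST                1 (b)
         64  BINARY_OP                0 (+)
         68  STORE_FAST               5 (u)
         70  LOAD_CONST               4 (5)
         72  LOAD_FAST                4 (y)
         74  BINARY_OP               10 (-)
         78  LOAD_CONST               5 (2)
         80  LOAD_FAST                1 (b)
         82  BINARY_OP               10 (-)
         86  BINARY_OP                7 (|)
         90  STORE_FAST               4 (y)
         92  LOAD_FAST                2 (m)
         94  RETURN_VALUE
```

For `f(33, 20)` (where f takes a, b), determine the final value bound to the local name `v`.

LOAD_FAST a → push 33. Stack: [33]
LOAD_CONST → push 1. Stack: [33, 1]
BINARY_OP << → 33 << 1 = 66. Stack: [66]
STORE_FAST m → m=66. Stack: []
LOAD_FAST_LOAD_FAST a,m → push 33,66. Stack: [33, 66]
BINARY_OP // → 33 // 66 = 0. Stack: [0]
LOAD_FAST_LOAD_FAST m,b → push 66,20. Stack: [0, 66, 20]
BINARY_OP + → 66 + 20 = 86. Stack: [0, 86]
BINARY_OP // → 0 // 86 = 0. Stack: [0]
STORE_FAST v → v=0. Stack: []
LOAD_CONST → push 10. Stack: [10]
LOAD_FAST b → push 20. Stack: [10, 20]
BINARY_OP * → 10 * 20 = 200. Stack: [200]
LOAD_CONST → push 6. Stack: [200, 6]
BINARY_OP % → 200 % 6 = 2. Stack: [2]
STORE_FAST v → v=2. Stack: []
LOAD_FAST m → push 66. Stack: [66]
LOAD_CONST → push 1. Stack: [66, 1]
BINARY_OP << → 66 << 1 = 132. Stack: [132]
STORE_FAST y → y=132. Stack: []
LOAD_FAST_LOAD_FAST a,a → push 33,33. Stack: [33, 33]
BINARY_OP - → 33 - 33 = 0. Stack: [0]
LOAD_FAST b → push 20. Stack: [0, 20]
BINARY_OP + → 0 + 20 = 20. Stack: [20]
STORE_FAST u → u=20. Stack: []
LOAD_CONST → push 5. Stack: [5]
LOAD_FAST y → push 132. Stack: [5, 132]
BINARY_OP - → 5 - 132 = -127. Stack: [-127]
LOAD_CONST → push 2. Stack: [-127, 2]
LOAD_FAST b → push 20. Stack: [-127, 2, 20]
BINARY_OP - → 2 - 20 = -18. Stack: [-127, -18]
BINARY_OP | → -127 | -18 = -17. Stack: [-17]
STORE_FAST y → y=-17. Stack: []
LOAD_FAST m → push 66. Stack: [66]
RETURN_VALUE → return 66.

2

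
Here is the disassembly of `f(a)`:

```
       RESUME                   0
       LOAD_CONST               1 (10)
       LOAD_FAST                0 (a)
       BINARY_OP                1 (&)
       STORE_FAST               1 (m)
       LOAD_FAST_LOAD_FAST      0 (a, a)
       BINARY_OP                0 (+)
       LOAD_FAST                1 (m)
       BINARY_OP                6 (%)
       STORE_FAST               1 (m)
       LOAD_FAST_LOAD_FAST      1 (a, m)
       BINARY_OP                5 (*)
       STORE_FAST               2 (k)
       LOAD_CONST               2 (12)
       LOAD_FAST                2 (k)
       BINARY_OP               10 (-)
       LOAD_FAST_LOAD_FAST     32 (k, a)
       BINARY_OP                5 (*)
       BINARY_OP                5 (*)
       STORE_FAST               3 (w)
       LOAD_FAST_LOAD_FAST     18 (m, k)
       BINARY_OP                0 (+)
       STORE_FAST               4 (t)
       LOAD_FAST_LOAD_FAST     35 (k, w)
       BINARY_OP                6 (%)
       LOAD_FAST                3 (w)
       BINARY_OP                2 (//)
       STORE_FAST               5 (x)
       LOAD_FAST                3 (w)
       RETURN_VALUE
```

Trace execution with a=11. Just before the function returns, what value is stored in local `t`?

LOAD_CONST → push 10. Stack: [10]
LOAD_FAST a → push 11. Stack: [10, 11]
BINARY_OP & → 10 & 11 = 10. Stack: [10]
STORE_FAST m → m=10. Stack: []
LOAD_FAST_LOAD_FAST a,a → push 11,11. Stack: [11, 11]
BINARY_OP + → 11 + 11 = 22. Stack: [22]
LOAD_FAST m → push 10. Stack: [22, 10]
BINARY_OP % → 22 % 10 = 2. Stack: [2]
STORE_FAST m → m=2. Stack: []
LOAD_FAST_LOAD_FAST a,m → push 11,2. Stack: [11, 2]
BINARY_OP * → 11 * 2 = 22. Stack: [22]
STORE_FAST k → k=22. Stack: []
LOAD_CONST → push 12. Stack: [12]
LOAD_FAST k → push 22. Stack: [12, 22]
BINARY_OP - → 12 - 22 = -10. Stack: [-10]
LOAD_FAST_LOAD_FAST k,a → push 22,11. Stack: [-10, 22, 11]
BINARY_OP * → 22 * 11 = 242. Stack: [-10, 242]
BINARY_OP * → -10 * 242 = -2420. Stack: [-2420]
STORE_FAST w → w=-2420. Stack: []
LOAD_FAST_LOAD_FAST m,k → push 2,22. Stack: [2, 22]
BINARY_OP + → 2 + 22 = 24. Stack: [24]
STORE_FAST t → t=24. Stack: []
LOAD_FAST_LOAD_FAST k,w → push 22,-2420. Stack: [22, -2420]
BINARY_OP % → 22 % -2420 = -2398. Stack: [-2398]
LOAD_FAST w → push -2420. Stack: [-2398, -2420]
BINARY_OP // → -2398 // -2420 = 0. Stack: [0]
STORE_FAST x → x=0. Stack: []
LOAD_FAST w → push -2420. Stack: [-2420]
RETURN_VALUE → return -2420.

24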